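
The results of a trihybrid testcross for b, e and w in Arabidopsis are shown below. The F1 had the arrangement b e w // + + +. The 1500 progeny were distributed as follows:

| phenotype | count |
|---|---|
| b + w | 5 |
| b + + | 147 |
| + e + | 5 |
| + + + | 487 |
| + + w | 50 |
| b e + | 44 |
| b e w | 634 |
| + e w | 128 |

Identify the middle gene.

e

The two rarest classes, b + w and + e +, are the double crossovers. Comparing them with the parentals, only the e allele has switched, so e is the middle locus and the order is w – e – b.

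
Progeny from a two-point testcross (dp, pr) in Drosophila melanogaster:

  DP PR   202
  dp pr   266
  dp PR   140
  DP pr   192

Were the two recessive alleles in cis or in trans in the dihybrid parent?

The two most frequent classes are DP PR (202) and dp pr (266); these are the parental (non-recombinant) types.
So the F1 carried DP PR on one chromosome and dp pr on the other — the recessive alleles are on the same chromosome (cis / coupling).

cis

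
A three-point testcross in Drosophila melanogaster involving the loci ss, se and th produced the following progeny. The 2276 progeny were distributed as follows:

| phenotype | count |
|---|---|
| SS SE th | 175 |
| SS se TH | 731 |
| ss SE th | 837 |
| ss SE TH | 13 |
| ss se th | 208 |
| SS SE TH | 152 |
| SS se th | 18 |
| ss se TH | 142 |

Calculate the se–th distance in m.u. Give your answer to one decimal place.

17.2 m.u.

The two most frequent reciprocal classes, SS se TH and ss SE th, are the parental types, so the F1 was SS se TH / ss SE th.
The two rarest classes, SS se th and ss SE TH, are the double crossovers. Comparing them with the parentals, only the th allele has switched, so th is the middle locus and the order is se – th – ss.
Crossovers in the se–th interval produce the single-crossover classes SS SE TH and ss se th (152 + 208 = 360) plus the double crossovers (31).
RF(se–th) = (360 + 31) / 2276 = 391/2276 = 0.1718 → 17.2 m.u.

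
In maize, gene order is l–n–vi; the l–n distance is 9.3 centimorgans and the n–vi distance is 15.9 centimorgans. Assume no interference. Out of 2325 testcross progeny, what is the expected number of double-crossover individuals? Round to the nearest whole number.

Map distances give recombination frequencies of 0.093 and 0.159 for the two intervals.
With no interference, expected double-crossover frequency = 0.093 × 0.159 = 0.01479.
Expected number = 0.01479 × 2325 = 34.38 ≈ 34.

34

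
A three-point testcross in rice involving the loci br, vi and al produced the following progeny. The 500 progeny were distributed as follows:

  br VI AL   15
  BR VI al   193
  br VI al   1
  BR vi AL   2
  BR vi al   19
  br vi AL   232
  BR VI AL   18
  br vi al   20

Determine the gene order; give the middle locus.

The two most frequent reciprocal classes, br vi AL and BR VI al, are the parental types, so the F1 was br vi AL / BR VI al.
The two rarest classes, BR vi AL and br VI al, are the double crossovers. Comparing them with the parentals, only the br allele has switched, so br is the middle locus and the order is al – br – vi.

br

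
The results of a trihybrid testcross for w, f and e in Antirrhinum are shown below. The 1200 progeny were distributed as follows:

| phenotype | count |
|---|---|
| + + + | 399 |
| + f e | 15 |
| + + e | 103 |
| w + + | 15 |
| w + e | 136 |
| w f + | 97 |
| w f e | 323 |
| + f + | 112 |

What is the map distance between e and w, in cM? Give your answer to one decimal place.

19.2 cM

The two most frequent reciprocal classes, + + + and w f e, are the parental types, so the F1 was + + + / w f e.
The two rarest classes, w + + and + f e, are the double crossovers. Comparing them with the parentals, only the w allele has switched, so w is the middle locus and the order is e – w – f.
Crossovers in the e–w interval produce the single-crossover classes + + e and w f + (103 + 97 = 200) plus the double crossovers (30).
RF(e–w) = (200 + 30) / 1200 = 230/1200 = 0.1917 → 19.2 cM.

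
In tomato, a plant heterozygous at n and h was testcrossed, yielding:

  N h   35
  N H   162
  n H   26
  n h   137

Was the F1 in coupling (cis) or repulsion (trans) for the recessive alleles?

cis

The two most frequent classes are N H (162) and n h (137); these are the parental (non-recombinant) types.
So the F1 carried N H on one chromosome and n h on the other — the recessive alleles are on the same chromosome (cis / coupling).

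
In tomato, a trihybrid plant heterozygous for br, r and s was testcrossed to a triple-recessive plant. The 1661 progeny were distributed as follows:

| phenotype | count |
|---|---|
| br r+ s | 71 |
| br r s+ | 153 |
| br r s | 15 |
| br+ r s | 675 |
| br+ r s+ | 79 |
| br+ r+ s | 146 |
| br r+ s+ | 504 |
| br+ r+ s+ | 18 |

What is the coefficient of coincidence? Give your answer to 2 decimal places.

0.90

The two most frequent reciprocal classes, br r+ s+ and br+ r s, are the parental types, so the F1 was br r+ s+ / br+ r s.
The two rarest classes, br+ r+ s+ and br r s, are the double crossovers. Comparing them with the parentals, only the br allele has switched, so br is the middle locus and the order is s – br – r.
s–br: (150 + 33)/1661 = 0.1102; br–r: (299 + 33)/1661 = 0.1999.
Expected DCO frequency = 0.1102 × 0.1999 ≈ 0.02203; observed = 33/1661 ≈ 0.01987.
Coefficient of coincidence = 0.01987/0.02203 ≈ 0.90.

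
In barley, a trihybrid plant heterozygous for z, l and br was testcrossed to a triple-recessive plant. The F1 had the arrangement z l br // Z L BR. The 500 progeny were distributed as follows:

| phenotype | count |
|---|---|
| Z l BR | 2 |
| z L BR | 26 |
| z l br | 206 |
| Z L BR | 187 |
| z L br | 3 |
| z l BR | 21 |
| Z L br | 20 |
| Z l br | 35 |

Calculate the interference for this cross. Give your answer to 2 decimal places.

0.18

The two rarest classes, z L br and Z l BR, are the double crossovers. Comparing them with the parentals, only the l allele has switched, so l is the middle locus and the order is br – l – z.
br–l: (41 + 5)/500 = 0.0920; l–z: (61 + 5)/500 = 0.1320.
Expected DCO frequency = 0.0920 × 0.1320 ≈ 0.01214; observed = 5/500 ≈ 0.01000.
Coefficient of coincidence = 0.01000/0.01214 ≈ 0.82; interference = 1 − 0.82 = 0.18.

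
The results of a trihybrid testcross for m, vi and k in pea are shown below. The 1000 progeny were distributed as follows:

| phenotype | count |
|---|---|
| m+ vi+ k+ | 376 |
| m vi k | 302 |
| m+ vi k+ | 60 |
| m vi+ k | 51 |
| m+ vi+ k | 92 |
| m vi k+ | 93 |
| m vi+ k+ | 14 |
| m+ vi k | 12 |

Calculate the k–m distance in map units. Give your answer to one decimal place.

21.1 map units

The two most frequent reciprocal classes, m vi k and m+ vi+ k+, are the parental types, so the F1 was m vi k / m+ vi+ k+.
The two rarest classes, m+ vi k and m vi+ k+, are the double crossovers. Comparing them with the parentals, only the m allele has switched, so m is the middle locus and the order is k – m – vi.
Crossovers in the k–m interval produce the single-crossover classes m vi k+ and m+ vi+ k (93 + 92 = 185) plus the double crossovers (26).
RF(k–m) = (185 + 26) / 1000 = 211/1000 = 0.2110 → 21.1 map units.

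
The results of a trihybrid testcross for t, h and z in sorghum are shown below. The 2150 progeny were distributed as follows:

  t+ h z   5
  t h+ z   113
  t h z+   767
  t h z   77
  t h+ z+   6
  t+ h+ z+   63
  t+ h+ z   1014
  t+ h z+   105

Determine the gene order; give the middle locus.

The two most frequent reciprocal classes, t+ h+ z and t h z+, are the parental types, so the F1 was t+ h+ z / t h z+.
The two rarest classes, t+ h z and t h+ z+, are the double crossovers. Comparing them with the parentals, only the h allele has switched, so h is the middle locus and the order is t – h – z.

h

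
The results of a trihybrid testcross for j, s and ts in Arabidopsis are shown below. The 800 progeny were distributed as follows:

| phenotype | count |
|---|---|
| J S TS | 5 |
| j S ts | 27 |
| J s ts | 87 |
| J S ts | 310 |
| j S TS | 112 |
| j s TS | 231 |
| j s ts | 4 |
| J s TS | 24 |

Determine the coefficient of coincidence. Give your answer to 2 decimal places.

0.58

The two most frequent reciprocal classes, J S ts and j s TS, are the parental types, so the F1 was J S ts / j s TS.
The two rarest classes, J S TS and j s ts, are the double crossovers. Comparing them with the parentals, only the ts allele has switched, so ts is the middle locus and the order is j – ts – s.
j–ts: (51 + 9)/800 = 0.0750; ts–s: (199 + 9)/800 = 0.2600.
Expected DCO frequency = 0.0750 × 0.2600 ≈ 0.01950; observed = 9/800 ≈ 0.01125.
Coefficient of coincidence = 0.01125/0.01950 ≈ 0.58.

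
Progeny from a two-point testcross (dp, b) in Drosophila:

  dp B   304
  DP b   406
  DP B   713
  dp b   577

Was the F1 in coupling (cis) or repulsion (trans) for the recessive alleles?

The two most frequent classes are DP B (713) and dp b (577); these are the parental (non-recombinant) types.
So the F1 carried DP B on one chromosome and dp b on the other — the recessive alleles are on the same chromosome (cis / coupling).

cis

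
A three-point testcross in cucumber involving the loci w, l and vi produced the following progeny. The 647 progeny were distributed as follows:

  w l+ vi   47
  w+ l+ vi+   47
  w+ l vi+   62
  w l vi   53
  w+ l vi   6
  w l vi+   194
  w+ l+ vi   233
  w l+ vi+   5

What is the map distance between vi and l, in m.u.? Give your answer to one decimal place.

17.2 m.u.

The two most frequent reciprocal classes, w l vi+ and w+ l+ vi, are the parental types, so the F1 was w l vi+ / w+ l+ vi.
The two rarest classes, w l+ vi+ and w+ l vi, are the double crossovers. Comparing them with the parentals, only the l allele has switched, so l is the middle locus and the order is vi – l – w.
Crossovers in the vi–l interval produce the single-crossover classes w l vi and w+ l+ vi+ (53 + 47 = 100) plus the double crossovers (11).
RF(vi–l) = (100 + 11) / 647 = 111/647 = 0.1716 → 17.2 m.u.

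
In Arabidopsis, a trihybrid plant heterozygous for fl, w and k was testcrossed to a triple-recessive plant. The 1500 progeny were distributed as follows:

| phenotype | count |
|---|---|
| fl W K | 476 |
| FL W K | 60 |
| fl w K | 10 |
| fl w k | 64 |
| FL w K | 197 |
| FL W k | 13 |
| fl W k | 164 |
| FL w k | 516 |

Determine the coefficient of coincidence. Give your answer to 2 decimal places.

The two most frequent reciprocal classes, FL w k and fl W K, are the parental types, so the F1 was FL w k / fl W K.
The two rarest classes, FL W k and fl w K, are the double crossovers. Comparing them with the parentals, only the w allele has switched, so w is the middle locus and the order is fl – w – k.
fl–w: (124 + 23)/1500 = 0.0980; w–k: (361 + 23)/1500 = 0.2560.
Expected DCO frequency = 0.0980 × 0.2560 ≈ 0.02509; observed = 23/1500 ≈ 0.01533.
Coefficient of coincidence = 0.01533/0.02509 ≈ 0.61.

0.61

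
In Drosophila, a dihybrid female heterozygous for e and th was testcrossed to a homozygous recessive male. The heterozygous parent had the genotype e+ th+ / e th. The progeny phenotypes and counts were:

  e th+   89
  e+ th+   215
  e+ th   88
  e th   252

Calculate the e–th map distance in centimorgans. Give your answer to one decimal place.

27.5 centimorgans

The recombinant classes are e+ th and e th+: 88 + 89 = 177.
Recombination frequency = 177/644 = 0.2748 ≈ 27.5%, i.e. 27.5 centimorgans.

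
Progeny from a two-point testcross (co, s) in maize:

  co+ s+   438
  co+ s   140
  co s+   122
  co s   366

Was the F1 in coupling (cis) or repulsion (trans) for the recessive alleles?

cis

The two most frequent classes are co+ s+ (438) and co s (366); these are the parental (non-recombinant) types.
So the F1 carried co+ s+ on one chromosome and co s on the other — the recessive alleles are on the same chromosome (cis / coupling).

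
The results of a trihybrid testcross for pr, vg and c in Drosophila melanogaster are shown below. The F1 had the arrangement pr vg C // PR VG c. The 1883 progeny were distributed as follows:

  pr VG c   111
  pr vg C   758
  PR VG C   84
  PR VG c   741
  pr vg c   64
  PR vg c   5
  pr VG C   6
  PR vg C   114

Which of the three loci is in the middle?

vg

The two rarest classes, pr VG C and PR vg c, are the double crossovers. Comparing them with the parentals, only the vg allele has switched, so vg is the middle locus and the order is c – vg – pr.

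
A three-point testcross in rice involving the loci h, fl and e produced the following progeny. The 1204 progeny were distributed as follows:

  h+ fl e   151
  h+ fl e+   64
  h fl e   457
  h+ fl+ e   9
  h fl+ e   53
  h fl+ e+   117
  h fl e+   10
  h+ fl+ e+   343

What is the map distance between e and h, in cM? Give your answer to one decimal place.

23.8 cM

The two most frequent reciprocal classes, h+ fl+ e+ and h fl e, are the parental types, so the F1 was h+ fl+ e+ / h fl e.
The two rarest classes, h+ fl+ e and h fl e+, are the double crossovers. Comparing them with the parentals, only the e allele has switched, so e is the middle locus and the order is fl – e – h.
Crossovers in the e–h interval produce the single-crossover classes h fl+ e+ and h+ fl e (117 + 151 = 268) plus the double crossovers (19).
RF(e–h) = (268 + 19) / 1204 = 287/1204 = 0.2384 → 23.8 cM.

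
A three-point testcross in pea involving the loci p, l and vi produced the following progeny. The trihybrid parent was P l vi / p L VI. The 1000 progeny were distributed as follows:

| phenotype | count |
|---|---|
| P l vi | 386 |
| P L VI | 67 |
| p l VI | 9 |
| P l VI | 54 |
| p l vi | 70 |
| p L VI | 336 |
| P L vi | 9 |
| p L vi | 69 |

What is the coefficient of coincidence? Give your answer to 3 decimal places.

0.824

The two rarest classes, P L vi and p l VI, are the double crossovers. Comparing them with the parentals, only the l allele has switched, so l is the middle locus and the order is vi – l – p.
vi–l: (123 + 18)/1000 = 0.1410; l–p: (137 + 18)/1000 = 0.1550.
Expected DCO frequency = 0.1410 × 0.1550 ≈ 0.02185; observed = 18/1000 ≈ 0.01800.
Coefficient of coincidence = 0.01800/0.02185 ≈ 0.824.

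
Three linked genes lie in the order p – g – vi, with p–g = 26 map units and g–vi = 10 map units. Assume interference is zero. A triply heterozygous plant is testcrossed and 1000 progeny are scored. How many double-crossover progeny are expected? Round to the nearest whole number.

26

Map distances give recombination frequencies of 0.260 and 0.100 for the two intervals.
With no interference, expected double-crossover frequency = 0.260 × 0.100 = 0.02600.
Expected number = 0.02600 × 1000 = 26.00 ≈ 26.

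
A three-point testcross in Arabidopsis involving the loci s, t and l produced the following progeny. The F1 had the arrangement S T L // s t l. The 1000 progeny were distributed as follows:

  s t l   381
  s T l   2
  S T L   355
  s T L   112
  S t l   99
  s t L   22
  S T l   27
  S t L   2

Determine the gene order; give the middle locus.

The two rarest classes, S t L and s T l, are the double crossovers. Comparing them with the parentals, only the t allele has switched, so t is the middle locus and the order is s – t – l.

t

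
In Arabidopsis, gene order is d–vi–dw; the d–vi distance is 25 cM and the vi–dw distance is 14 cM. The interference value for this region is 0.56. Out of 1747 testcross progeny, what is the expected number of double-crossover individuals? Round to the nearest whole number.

27

Map distances give recombination frequencies of 0.250 and 0.140 for the two intervals.
With interference 0.56 (so coincidence = 0.44), expected double-crossover frequency = 0.250 × 0.140 × 0.44 = 0.01540.
Expected number = 0.01540 × 1747 = 26.90 ≈ 27.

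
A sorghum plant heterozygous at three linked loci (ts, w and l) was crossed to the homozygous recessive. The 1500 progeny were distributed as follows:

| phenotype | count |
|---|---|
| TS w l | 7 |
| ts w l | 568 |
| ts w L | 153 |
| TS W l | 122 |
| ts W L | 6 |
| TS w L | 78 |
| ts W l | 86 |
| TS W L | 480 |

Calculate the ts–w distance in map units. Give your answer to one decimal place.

The two most frequent reciprocal classes, TS W L and ts w l, are the parental types, so the F1 was TS W L / ts w l.
The two rarest classes, ts W L and TS w l, are the double crossovers. Comparing them with the parentals, only the ts allele has switched, so ts is the middle locus and the order is w – ts – l.
Crossovers in the w–ts interval produce the single-crossover classes TS w L and ts W l (78 + 86 = 164) plus the double crossovers (13).
RF(w–ts) = (164 + 13) / 1500 = 177/1500 = 0.1180 → 11.8 map units.

11.8 map units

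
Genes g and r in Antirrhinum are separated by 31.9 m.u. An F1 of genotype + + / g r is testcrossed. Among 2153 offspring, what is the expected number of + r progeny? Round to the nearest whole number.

343

A map distance of 31.9 m.u. corresponds to a recombination frequency of 0.319.
The F1 is + + / g r, so + r is a recombinant gamete class with expected frequency r/2 = 0.319/2 = 0.1595.
Expected number = 0.1595 × 2153 = 343.40 ≈ 343.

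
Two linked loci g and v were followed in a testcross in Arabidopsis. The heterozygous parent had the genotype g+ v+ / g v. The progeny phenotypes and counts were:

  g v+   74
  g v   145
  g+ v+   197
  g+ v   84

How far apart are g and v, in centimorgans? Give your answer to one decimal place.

The recombinant classes are g+ v and g v+: 84 + 74 = 158.
Recombination frequency = 158/500 = 0.3160 ≈ 31.6%, i.e. 31.6 centimorgans.

31.6 centimorgans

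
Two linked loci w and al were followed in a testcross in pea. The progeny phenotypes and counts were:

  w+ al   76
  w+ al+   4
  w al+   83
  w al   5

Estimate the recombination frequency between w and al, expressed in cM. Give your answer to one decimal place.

The two most frequent classes, w+ al (76) and w al+ (83), are the parental types, so the F1 was w+ al / w al+.
The recombinant classes are w+ al+ and w al: 4 + 5 = 9.
Recombination frequency = 9/168 = 0.0536 ≈ 5.4%, i.e. 5.4 cM.

5.4 cM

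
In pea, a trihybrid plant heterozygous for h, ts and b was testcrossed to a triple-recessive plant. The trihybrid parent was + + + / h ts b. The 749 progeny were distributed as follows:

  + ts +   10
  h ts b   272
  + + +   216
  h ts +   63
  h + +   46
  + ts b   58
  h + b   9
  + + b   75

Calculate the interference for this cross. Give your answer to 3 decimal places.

The two rarest classes, + ts + and h + b, are the double crossovers. Comparing them with the parentals, only the ts allele has switched, so ts is the middle locus and the order is b – ts – h.
b–ts: (138 + 19)/749 = 0.2096; ts–h: (104 + 19)/749 = 0.1642.
Expected DCO frequency = 0.2096 × 0.1642 ≈ 0.03442; observed = 19/749 ≈ 0.02537.
Coefficient of coincidence = 0.02537/0.03442 ≈ 0.737; interference = 1 − 0.737 = 0.263.

0.263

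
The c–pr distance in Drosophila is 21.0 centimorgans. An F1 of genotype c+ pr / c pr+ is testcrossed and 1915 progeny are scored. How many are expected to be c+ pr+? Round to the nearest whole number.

A map distance of 21.0 centimorgans corresponds to a recombination frequency of 0.210.
The F1 is c+ pr / c pr+, so c+ pr+ is a recombinant gamete class with expected frequency r/2 = 0.210/2 = 0.1050.
Expected number = 0.1050 × 1915 = 201.07 ≈ 201.

201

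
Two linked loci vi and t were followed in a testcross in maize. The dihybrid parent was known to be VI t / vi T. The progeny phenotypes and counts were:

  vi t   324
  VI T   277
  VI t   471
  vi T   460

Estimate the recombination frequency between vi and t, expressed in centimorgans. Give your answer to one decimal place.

39.2 centimorgans

The recombinant classes are VI T and vi t: 277 + 324 = 601.
Recombination frequency = 601/1532 = 0.3923 ≈ 39.2%, i.e. 39.2 centimorgans.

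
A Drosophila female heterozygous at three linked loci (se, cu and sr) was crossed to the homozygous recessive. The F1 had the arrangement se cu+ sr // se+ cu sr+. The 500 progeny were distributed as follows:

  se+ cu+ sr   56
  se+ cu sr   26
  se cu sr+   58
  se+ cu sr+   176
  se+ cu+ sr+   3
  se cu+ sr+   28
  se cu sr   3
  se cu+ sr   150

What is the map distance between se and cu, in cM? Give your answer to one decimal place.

24.0 cM

The two rarest classes, se cu sr and se+ cu+ sr+, are the double crossovers. Comparing them with the parentals, only the cu allele has switched, so cu is the middle locus and the order is sr – cu – se.
Crossovers in the cu–se interval produce the single-crossover classes se+ cu+ sr and se cu sr+ (56 + 58 = 114) plus the double crossovers (6).
RF(cu–se) = (114 + 6) / 500 = 120/500 = 0.2400 → 24.0 cM.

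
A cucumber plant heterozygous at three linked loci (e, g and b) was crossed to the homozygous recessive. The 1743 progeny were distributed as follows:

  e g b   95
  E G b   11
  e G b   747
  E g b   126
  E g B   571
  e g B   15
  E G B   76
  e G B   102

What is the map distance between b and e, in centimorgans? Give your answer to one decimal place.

14.6 centimorgans

The two most frequent reciprocal classes, e G b and E g B, are the parental types, so the F1 was e G b / E g B.
The two rarest classes, E G b and e g B, are the double crossovers. Comparing them with the parentals, only the e allele has switched, so e is the middle locus and the order is g – e – b.
Crossovers in the e–b interval produce the single-crossover classes e G B and E g b (102 + 126 = 228) plus the double crossovers (26).
RF(e–b) = (228 + 26) / 1743 = 254/1743 = 0.1457 → 14.6 centimorgans.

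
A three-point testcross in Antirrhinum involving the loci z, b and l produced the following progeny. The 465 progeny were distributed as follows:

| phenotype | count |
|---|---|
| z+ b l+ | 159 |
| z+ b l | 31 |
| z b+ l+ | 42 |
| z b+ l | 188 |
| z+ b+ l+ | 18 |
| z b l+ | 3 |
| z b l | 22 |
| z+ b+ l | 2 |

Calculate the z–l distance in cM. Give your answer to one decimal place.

The two most frequent reciprocal classes, z b+ l and z+ b l+, are the parental types, so the F1 was z b+ l / z+ b l+.
The two rarest classes, z+ b+ l and z b l+, are the double crossovers. Comparing them with the parentals, only the z allele has switched, so z is the middle locus and the order is b – z – l.
Crossovers in the z–l interval produce the single-crossover classes z b+ l+ and z+ b l (42 + 31 = 73) plus the double crossovers (5).
RF(z–l) = (73 + 5) / 465 = 78/465 = 0.1677 → 16.8 cM.

16.8 cM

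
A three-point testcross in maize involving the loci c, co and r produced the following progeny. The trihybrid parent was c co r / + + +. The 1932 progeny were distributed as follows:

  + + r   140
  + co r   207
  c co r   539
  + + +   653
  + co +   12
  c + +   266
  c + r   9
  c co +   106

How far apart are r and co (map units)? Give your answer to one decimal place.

13.8 map units

The two rarest classes, c + r and + co +, are the double crossovers. Comparing them with the parentals, only the co allele has switched, so co is the middle locus and the order is r – co – c.
Crossovers in the r–co interval produce the single-crossover classes c co + and + + r (106 + 140 = 246) plus the double crossovers (21).
RF(r–co) = (246 + 21) / 1932 = 267/1932 = 0.1382 → 13.8 map units.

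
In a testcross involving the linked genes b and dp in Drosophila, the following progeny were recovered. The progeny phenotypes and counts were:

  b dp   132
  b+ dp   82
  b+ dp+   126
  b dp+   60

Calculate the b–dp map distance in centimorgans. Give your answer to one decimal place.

The two most frequent classes, b+ dp+ (126) and b dp (132), are the parental types, so the F1 was b+ dp+ / b dp.
The recombinant classes are b+ dp and b dp+: 82 + 60 = 142.
Recombination frequency = 142/400 = 0.3550 ≈ 35.5%, i.e. 35.5 centimorgans.

35.5 centimorgans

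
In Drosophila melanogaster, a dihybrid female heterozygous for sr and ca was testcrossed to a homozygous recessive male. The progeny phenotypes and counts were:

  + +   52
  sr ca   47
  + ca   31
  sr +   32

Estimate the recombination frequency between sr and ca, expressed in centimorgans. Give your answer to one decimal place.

The two most frequent classes, + + (52) and sr ca (47), are the parental types, so the F1 was + + / sr ca.
The recombinant classes are + ca and sr +: 31 + 32 = 63.
Recombination frequency = 63/162 = 0.3889 ≈ 38.9%, i.e. 38.9 centimorgans.

38.9 centimorgans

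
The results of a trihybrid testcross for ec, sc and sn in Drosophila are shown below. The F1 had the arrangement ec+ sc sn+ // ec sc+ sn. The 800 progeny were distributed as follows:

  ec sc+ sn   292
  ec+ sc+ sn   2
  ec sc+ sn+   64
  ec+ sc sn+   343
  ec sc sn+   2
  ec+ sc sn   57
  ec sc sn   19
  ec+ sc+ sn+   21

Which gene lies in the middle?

ec

The two rarest classes, ec sc sn+ and ec+ sc+ sn, are the double crossovers. Comparing them with the parentals, only the ec allele has switched, so ec is the middle locus and the order is sn – ec – sc.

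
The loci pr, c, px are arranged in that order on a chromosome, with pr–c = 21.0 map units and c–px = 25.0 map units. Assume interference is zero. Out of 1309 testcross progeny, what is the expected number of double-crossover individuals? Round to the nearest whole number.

Map distances give recombination frequencies of 0.210 and 0.250 for the two intervals.
With no interference, expected double-crossover frequency = 0.210 × 0.250 = 0.05250.
Expected number = 0.05250 × 1309 = 68.72 ≈ 69.

69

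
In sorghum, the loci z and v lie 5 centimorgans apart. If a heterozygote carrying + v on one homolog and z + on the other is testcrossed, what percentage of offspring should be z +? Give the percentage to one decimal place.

47.5%

A map distance of 5 centimorgans corresponds to a recombination frequency of 0.050.
The F1 is + v / z +, so z + is a parental gamete class with expected frequency (1 − r)/2 = 0.950/2 = 0.4750.
That is 0.4750 = 47.5% of the progeny.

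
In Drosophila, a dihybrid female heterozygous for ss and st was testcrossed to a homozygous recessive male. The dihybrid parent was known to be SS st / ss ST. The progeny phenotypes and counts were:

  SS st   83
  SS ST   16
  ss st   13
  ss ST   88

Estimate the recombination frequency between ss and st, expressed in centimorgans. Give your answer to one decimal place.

The recombinant classes are SS ST and ss st: 16 + 13 = 29.
Recombination frequency = 29/200 = 0.1450 ≈ 14.5%, i.e. 14.5 centimorgans.

14.5 centimorgans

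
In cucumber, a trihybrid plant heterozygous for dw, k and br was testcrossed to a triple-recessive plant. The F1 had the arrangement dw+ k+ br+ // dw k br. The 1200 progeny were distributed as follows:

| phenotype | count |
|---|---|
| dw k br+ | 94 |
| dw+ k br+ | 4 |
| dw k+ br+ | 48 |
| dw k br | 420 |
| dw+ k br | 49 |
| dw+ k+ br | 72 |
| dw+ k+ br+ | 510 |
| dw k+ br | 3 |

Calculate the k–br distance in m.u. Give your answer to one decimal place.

14.4 m.u.

The two rarest classes, dw+ k br+ and dw k+ br, are the double crossovers. Comparing them with the parentals, only the k allele has switched, so k is the middle locus and the order is dw – k – br.
Crossovers in the k–br interval produce the single-crossover classes dw+ k+ br and dw k br+ (72 + 94 = 166) plus the double crossovers (7).
RF(k–br) = (166 + 7) / 1200 = 173/1200 = 0.1442 → 14.4 m.u.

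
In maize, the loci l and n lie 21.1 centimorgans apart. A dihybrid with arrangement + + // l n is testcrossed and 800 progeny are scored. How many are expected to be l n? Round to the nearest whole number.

A map distance of 21.1 centimorgans corresponds to a recombination frequency of 0.211.
The F1 is + + / l n, so l n is a parental gamete class with expected frequency (1 − r)/2 = 0.789/2 = 0.3945.
Expected number = 0.3945 × 800 = 315.60 ≈ 316.

316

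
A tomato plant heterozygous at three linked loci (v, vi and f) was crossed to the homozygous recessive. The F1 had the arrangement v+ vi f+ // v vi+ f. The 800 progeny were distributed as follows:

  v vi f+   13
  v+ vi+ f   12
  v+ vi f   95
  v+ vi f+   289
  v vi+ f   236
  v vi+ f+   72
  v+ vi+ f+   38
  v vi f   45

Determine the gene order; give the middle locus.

v

The two rarest classes, v vi f+ and v+ vi+ f, are the double crossovers. Comparing them with the parentals, only the v allele has switched, so v is the middle locus and the order is vi – v – f.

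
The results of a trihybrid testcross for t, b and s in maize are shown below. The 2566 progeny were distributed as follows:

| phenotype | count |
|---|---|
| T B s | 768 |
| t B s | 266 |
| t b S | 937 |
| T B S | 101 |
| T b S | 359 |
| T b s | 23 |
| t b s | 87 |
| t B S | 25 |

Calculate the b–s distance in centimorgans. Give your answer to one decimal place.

The two most frequent reciprocal classes, T B s and t b S, are the parental types, so the F1 was T B s / t b S.
The two rarest classes, T b s and t B S, are the double crossovers. Comparing them with the parentals, only the b allele has switched, so b is the middle locus and the order is t – b – s.
Crossovers in the b–s interval produce the single-crossover classes T B S and t b s (101 + 87 = 188) plus the double crossovers (48).
RF(b–s) = (188 + 48) / 2566 = 236/2566 = 0.0920 → 9.2 centimorgans.

9.2 centimorgans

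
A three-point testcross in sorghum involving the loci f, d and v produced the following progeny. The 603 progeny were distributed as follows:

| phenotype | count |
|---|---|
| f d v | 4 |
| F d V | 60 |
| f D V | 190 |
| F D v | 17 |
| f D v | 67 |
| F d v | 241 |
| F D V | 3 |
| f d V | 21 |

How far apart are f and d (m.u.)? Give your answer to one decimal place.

7.5 m.u.

The two most frequent reciprocal classes, F d v and f D V, are the parental types, so the F1 was F d v / f D V.
The two rarest classes, f d v and F D V, are the double crossovers. Comparing them with the parentals, only the f allele has switched, so f is the middle locus and the order is d – f – v.
Crossovers in the d–f interval produce the single-crossover classes F D v and f d V (17 + 21 = 38) plus the double crossovers (7).
RF(d–f) = (38 + 7) / 603 = 45/603 = 0.0746 → 7.5 m.u.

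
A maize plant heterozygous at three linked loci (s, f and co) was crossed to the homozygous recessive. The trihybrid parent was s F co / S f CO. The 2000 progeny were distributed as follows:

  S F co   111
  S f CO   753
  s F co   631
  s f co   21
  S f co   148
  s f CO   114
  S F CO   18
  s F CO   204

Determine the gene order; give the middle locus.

f

The two rarest classes, s f co and S F CO, are the double crossovers. Comparing them with the parentals, only the f allele has switched, so f is the middle locus and the order is s – f – co.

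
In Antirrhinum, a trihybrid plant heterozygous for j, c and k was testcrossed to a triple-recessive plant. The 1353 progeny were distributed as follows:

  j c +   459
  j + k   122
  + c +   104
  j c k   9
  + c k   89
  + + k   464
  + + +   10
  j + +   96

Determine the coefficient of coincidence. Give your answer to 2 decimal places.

0.51

The two most frequent reciprocal classes, + + k and j c +, are the parental types, so the F1 was + + k / j c +.
The two rarest classes, + + + and j c k, are the double crossovers. Comparing them with the parentals, only the k allele has switched, so k is the middle locus and the order is c – k – j.
c–k: (185 + 19)/1353 = 0.1508; k–j: (226 + 19)/1353 = 0.1811.
Expected DCO frequency = 0.1508 × 0.1811 ≈ 0.02731; observed = 19/1353 ≈ 0.01404.
Coefficient of coincidence = 0.01404/0.02731 ≈ 0.51.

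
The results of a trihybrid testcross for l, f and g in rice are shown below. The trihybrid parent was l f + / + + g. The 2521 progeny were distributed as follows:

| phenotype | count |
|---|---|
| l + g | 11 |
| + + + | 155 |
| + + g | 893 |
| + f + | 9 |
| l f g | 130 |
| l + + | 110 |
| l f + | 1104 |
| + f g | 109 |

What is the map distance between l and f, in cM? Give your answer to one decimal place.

9.5 cM

The two rarest classes, + f + and l + g, are the double crossovers. Comparing them with the parentals, only the l allele has switched, so l is the middle locus and the order is g – l – f.
Crossovers in the l–f interval produce the single-crossover classes l + + and + f g (110 + 109 = 219) plus the double crossovers (20).
RF(l–f) = (219 + 20) / 2521 = 239/2521 = 0.0948 → 9.5 cM.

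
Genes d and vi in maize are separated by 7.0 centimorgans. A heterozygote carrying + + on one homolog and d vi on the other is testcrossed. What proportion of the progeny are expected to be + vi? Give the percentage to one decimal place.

A map distance of 7.0 centimorgans corresponds to a recombination frequency of 0.070.
The F1 is + + / d vi, so + vi is a recombinant gamete class with expected frequency r/2 = 0.070/2 = 0.0350.
That is 0.0350 = 3.5% of the progeny.

3.5%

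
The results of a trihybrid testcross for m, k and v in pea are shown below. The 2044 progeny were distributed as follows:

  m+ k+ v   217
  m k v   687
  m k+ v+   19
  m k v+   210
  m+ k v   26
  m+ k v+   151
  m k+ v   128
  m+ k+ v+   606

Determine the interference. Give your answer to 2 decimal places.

0.40

The two most frequent reciprocal classes, m+ k+ v+ and m k v, are the parental types, so the F1 was m+ k+ v+ / m k v.
The two rarest classes, m k+ v+ and m+ k v, are the double crossovers. Comparing them with the parentals, only the m allele has switched, so m is the middle locus and the order is v – m – k.
v–m: (427 + 45)/2044 = 0.2309; m–k: (279 + 45)/2044 = 0.1585.
Expected DCO frequency = 0.2309 × 0.1585 ≈ 0.03660; observed = 45/2044 ≈ 0.02202.
Coefficient of coincidence = 0.02202/0.03660 ≈ 0.60; interference = 1 − 0.60 = 0.40.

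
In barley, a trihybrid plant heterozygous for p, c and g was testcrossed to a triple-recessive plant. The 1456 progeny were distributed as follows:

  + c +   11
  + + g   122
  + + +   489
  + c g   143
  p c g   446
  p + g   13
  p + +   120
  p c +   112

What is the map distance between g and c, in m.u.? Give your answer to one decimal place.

17.7 m.u.

The two most frequent reciprocal classes, p c g and + + +, are the parental types, so the F1 was p c g / + + +.
The two rarest classes, p + g and + c +, are the double crossovers. Comparing them with the parentals, only the c allele has switched, so c is the middle locus and the order is p – c – g.
Crossovers in the c–g interval produce the single-crossover classes p c + and + + g (112 + 122 = 234) plus the double crossovers (24).
RF(c–g) = (234 + 24) / 1456 = 258/1456 = 0.1772 → 17.7 m.u.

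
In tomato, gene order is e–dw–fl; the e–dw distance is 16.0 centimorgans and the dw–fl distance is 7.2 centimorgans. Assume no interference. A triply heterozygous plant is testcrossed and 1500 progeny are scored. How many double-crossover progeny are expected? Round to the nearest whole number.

Map distances give recombination frequencies of 0.160 and 0.072 for the two intervals.
With no interference, expected double-crossover frequency = 0.160 × 0.072 = 0.01152.
Expected number = 0.01152 × 1500 = 17.28 ≈ 17.

17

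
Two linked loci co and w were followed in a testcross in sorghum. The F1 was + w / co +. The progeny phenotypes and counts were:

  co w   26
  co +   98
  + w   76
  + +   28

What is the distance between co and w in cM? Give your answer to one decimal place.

The recombinant classes are + + and co w: 28 + 26 = 54.
Recombination frequency = 54/228 = 0.2368 ≈ 23.7%, i.e. 23.7 cM.

23.7 cM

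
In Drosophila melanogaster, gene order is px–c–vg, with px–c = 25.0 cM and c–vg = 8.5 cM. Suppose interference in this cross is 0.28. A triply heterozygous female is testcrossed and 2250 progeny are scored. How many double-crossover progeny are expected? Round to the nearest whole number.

Map distances give recombination frequencies of 0.250 and 0.085 for the two intervals.
With interference 0.28 (so coincidence = 0.72), expected double-crossover frequency = 0.250 × 0.085 × 0.72 = 0.01530.
Expected number = 0.01530 × 2250 = 34.43 ≈ 34.

34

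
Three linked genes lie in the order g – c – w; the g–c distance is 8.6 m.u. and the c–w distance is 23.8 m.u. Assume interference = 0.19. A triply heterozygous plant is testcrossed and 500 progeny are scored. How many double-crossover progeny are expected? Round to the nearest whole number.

Map distances give recombination frequencies of 0.086 and 0.238 for the two intervals.
With interference 0.19 (so coincidence = 0.81), expected double-crossover frequency = 0.086 × 0.238 × 0.81 = 0.01658.
Expected number = 0.01658 × 500 = 8.29 ≈ 8.

8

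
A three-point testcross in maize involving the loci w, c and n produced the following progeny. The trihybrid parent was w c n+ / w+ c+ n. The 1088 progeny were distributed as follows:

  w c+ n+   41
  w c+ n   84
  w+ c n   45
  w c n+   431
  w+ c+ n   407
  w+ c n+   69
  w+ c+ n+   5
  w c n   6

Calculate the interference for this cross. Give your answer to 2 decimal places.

The two rarest classes, w c n and w+ c+ n+, are the double crossovers. Comparing them with the parentals, only the n allele has switched, so n is the middle locus and the order is w – n – c.
w–n: (153 + 11)/1088 = 0.1507; n–c: (86 + 11)/1088 = 0.0892.
Expected DCO frequency = 0.1507 × 0.0892 ≈ 0.01344; observed = 11/1088 ≈ 0.01011.
Coefficient of coincidence = 0.01011/0.01344 ≈ 0.75; interference = 1 − 0.75 = 0.25.

0.25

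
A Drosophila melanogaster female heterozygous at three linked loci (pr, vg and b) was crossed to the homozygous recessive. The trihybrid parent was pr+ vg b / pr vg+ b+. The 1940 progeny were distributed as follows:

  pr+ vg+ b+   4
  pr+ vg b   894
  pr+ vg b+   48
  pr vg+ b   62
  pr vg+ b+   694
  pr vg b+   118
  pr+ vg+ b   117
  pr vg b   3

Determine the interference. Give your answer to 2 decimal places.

The two rarest classes, pr vg b and pr+ vg+ b+, are the double crossovers. Comparing them with the parentals, only the pr allele has switched, so pr is the middle locus and the order is b – pr – vg.
b–pr: (110 + 7)/1940 = 0.0603; pr–vg: (235 + 7)/1940 = 0.1247.
Expected DCO frequency = 0.0603 × 0.1247 ≈ 0.00752; observed = 7/1940 ≈ 0.00361.
Coefficient of coincidence = 0.00361/0.00752 ≈ 0.48; interference = 1 − 0.48 = 0.52.

0.52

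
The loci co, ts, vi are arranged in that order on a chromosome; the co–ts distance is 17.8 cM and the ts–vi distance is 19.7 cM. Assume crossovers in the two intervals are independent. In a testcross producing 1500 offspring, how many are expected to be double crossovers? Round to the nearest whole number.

Map distances give recombination frequencies of 0.178 and 0.197 for the two intervals.
With no interference, expected double-crossover frequency = 0.178 × 0.197 = 0.03507.
Expected number = 0.03507 × 1500 = 52.60 ≈ 53.

53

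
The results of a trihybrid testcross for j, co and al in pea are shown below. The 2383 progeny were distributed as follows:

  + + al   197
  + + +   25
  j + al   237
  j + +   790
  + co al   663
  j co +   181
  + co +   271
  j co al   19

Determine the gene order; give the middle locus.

The two most frequent reciprocal classes, j + + and + co al, are the parental types, so the F1 was j + + / + co al.
The two rarest classes, + + + and j co al, are the double crossovers. Comparing them with the parentals, only the j allele has switched, so j is the middle locus and the order is co – j – al.

j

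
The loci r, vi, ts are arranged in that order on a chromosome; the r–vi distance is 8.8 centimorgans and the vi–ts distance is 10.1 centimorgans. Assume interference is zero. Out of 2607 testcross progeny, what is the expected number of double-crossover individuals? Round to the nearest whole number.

Map distances give recombination frequencies of 0.088 and 0.101 for the two intervals.
With no interference, expected double-crossover frequency = 0.088 × 0.101 = 0.00889.
Expected number = 0.00889 × 2607 = 23.17 ≈ 23.

23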